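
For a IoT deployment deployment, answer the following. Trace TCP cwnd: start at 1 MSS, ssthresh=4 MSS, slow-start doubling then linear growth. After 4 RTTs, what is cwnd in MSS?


RTT 0: cwnd = 1 MSS (initial)
RTT 1: cwnd = 2 MSS (slow start, doubled)
RTT 2: cwnd = 4 MSS (slow start, doubled)
RTT 3: cwnd = 5 MSS (congestion avoidance, +1)
RTT 4: cwnd = 6 MSS (congestion avoidance, +1)

6


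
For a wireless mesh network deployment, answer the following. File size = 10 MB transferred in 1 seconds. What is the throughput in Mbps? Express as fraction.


Given: file = 10 MB, time = 1 s
File in Mb = 10 * 8 = 80 Mb
Throughput = 80 / 1 Mbps
Throughput = 80 Mbps

80


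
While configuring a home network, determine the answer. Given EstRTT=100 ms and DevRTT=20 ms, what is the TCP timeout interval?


Given: EstRTT = 100 ms, DevRTT = 20 ms
Timeout = EstRTT + 4 * DevRTT
4 * DevRTT = 4 * 20 = 80
Timeout = 100 + 80 = 180 ms

180


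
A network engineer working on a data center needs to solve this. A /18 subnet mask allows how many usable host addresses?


Given: subnet mask /18
Host bits = 32 - 18 = 14
Total addresses = 2^14 = 16384
Usable hosts = 16384 - 2 (network + broadcast) = 16382

16382


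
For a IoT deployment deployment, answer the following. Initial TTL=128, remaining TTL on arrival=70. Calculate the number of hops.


Given: initial TTL = 128, received TTL = 70
Hops = initial TTL - received TTL
Hops = 128 - 70 = 58

58


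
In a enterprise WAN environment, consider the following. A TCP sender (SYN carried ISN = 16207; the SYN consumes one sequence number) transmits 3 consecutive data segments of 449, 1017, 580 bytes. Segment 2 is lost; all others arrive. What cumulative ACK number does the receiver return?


SYN uses sequence number 16207; first data byte = ISN + 1 = 16208.
Segment 1: SEQ = 16208, len = 449 B, covers [16208, 16656]
Segment 2: SEQ = 16657, len = 1017 B, covers [16657, 17673] [LOST]
Segment 3: SEQ = 17674, len = 580 B, covers [17674, 18253]
In-order data received: bytes [16208, 16656] (segments 1..1).
Segment 2 missing -> gap begins at byte 16657; later segments buffered out of order.
Cumulative ACK = next expected in-order byte = 16208 + 449 = 16657

16657


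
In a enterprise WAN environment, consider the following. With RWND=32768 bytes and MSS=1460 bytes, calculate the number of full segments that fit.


Given: RWND = 32768 bytes, MSS = 1460 bytes
Full segments = floor(RWND / MSS)
Full segments = floor(32768 / 1460)
Full segments = floor(22.4438) = 22

22


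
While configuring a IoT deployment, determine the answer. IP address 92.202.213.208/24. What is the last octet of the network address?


Given: IP = 92.202.213.208, prefix = /24
Subnet mask = 255.255.255.0
Last octet of IP: 208
Last octet of mask: 0
Network last octet = 208 AND 0 = 0

0


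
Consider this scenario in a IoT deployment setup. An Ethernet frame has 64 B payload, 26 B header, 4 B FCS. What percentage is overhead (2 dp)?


Given: payload = 64 B, header = 26 B, trailer = 4 B
Overhead bytes = header + trailer = 26 + 4 = 30
Total frame = payload + overhead = 64 + 30 = 94
Overhead % = 30 / 94 * 100 = 31.9149% -> 31.91% (2 dp)

31.91


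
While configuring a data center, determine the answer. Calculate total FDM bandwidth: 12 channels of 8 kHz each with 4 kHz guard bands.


Given: 12 channels, 8 kHz each, guard = 4 kHz
Channel bandwidth = 12 * 8 = 96 kHz
Guard bands = 11 gaps * 4 kHz = 44 kHz
Total = 96 + 44 = 140 kHz

140


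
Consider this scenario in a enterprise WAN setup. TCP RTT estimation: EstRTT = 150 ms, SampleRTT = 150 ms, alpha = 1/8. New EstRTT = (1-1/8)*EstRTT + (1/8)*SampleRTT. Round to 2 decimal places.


Given: EstRTT = 150 ms, SampleRTT = 150 ms, alpha = 1/8
New EstRTT = (1 - alpha) * EstRTT + alpha * SampleRTT
(7/8) * 150 = 131.25
(1/8) * 150 = 18.75
New EstRTT = 131.25 + 18.75 = 150 ms -> 150.00 ms (2 dp)

150.00


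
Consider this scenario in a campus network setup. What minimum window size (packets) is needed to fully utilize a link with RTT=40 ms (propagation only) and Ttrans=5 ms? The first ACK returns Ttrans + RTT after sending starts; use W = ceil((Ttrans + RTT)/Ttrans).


Given: Ttrans = 5 ms, RTT = 40 ms (= 2 * Tprop, Tprop = 20 ms)
Time until first ACK returns = Ttrans + RTT = 5 + 40 = 45 ms
Need W * Ttrans >= Ttrans + RTT  ->  W >= (Ttrans + RTT) / Ttrans
(Ttrans + RTT) / Ttrans = 45 / 5 = 9
W_min = ceil(9) = 9

9


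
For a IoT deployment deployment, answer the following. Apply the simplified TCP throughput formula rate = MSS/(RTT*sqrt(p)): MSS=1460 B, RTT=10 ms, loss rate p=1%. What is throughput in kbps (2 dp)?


Given: MSS = 1460 bytes, RTT = 10 ms, loss = 1%
RTT in seconds = 10 / 1000 = 0.01
Loss rate = 1% = 0.01
sqrt(loss) = sqrt(0.01) = 0.1
Throughput (bytes/s) = 1460 / (0.01 * 0.1) = 1460000.0000
Throughput (kbps) = 1460000.0000 * 8 / 1000 = 11680.000000 -> 11680.00 kbps (2 dp)

11680.00


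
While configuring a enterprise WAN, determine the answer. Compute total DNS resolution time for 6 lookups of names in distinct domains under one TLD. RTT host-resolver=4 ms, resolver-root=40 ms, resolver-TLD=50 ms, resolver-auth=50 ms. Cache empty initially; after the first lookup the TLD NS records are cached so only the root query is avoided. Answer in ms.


Lookup 1 (cold cache): local + root + TLD + auth = 4 + 40 + 50 + 50 = 144 ms
Lookups 2..6 (TLD NS cached -> skip root; new domain -> still ask TLD and auth): local + TLD + auth = 4 + 50 + 50 = 104 ms each
Remaining 5 lookups: 5 * 104 = 520 ms
Total = 144 + 520 = 664 ms

664


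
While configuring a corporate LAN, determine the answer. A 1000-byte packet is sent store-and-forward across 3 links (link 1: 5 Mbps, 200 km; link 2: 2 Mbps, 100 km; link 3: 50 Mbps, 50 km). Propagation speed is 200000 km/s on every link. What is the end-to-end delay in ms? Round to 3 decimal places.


Packet = 1000 bytes = 8000 bits. Store-and-forward: sum (t_trans + t_prop) per link.
Link 1: t_trans = 8000/(5*10^6) s = 1.6000 ms; t_prop = 200/200000 s = 1.0000 ms; subtotal = 2.6000 ms
Link 2: t_trans = 8000/(2*10^6) s = 4.0000 ms; t_prop = 100/200000 s = 0.5000 ms; subtotal = 4.5000 ms
Link 3: t_trans = 8000/(50*10^6) s = 0.1600 ms; t_prop = 50/200000 s = 0.2500 ms; subtotal = 0.4100 ms
End-to-end = 2.6000 + 4.5000 + 0.4100 = 7.5100 ms -> 7.510 ms (3 dp)

7.510


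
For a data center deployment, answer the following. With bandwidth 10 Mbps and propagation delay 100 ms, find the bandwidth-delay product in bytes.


Given: bandwidth = 10 Mbps, delay = 100 ms
BDP in bits = 10 * 10^6 * 100 / 1000
BDP in bits = 1000000
BDP in bytes = 1000000 / 8 = 125000

125000


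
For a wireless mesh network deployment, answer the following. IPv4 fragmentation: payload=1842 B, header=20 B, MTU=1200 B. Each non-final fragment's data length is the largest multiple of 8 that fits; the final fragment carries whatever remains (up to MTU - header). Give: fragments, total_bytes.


Max data per non-final fragment = floor((MTU - header)/8)*8 = floor((1200 - 20)/8)*8 = floor(1180/8)*8 = 1176 B
Final fragment needs no 8-byte alignment: it can carry up to MTU - header = 1180 B
Non-final fragments needed = ceil((payload - 1180) / 1176) = ceil(662/1176) = ceil(0.5629) = 1
Number of fragments = 1 + 1 = 2
Fragment sizes (data): 1 * 1176 B + 666 B (last, 666 <= 1180 OK)
Total bytes sent = payload + n_frags * header = 1842 + 2*20 = 1842 + 40 = 1882 B

2, 1882


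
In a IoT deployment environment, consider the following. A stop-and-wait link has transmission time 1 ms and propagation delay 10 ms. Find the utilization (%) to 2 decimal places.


Given: Ttrans = 1 ms, Tprop = 10 ms
RTT = 2 * Tprop = 2 * 10 = 20 ms
U = Ttrans / (Ttrans + RTT)
U = 1 / (1 + 20)
U = 1 / 21 = 0.047619
U% = 4.76%

4.76


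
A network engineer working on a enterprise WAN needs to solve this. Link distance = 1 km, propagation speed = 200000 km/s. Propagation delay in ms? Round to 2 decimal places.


Given: distance = 1 km, speed = 200000 km/s
Delay = distance / speed = 1 / 200000 seconds
Delay in ms = 1 * 1000 / 200000
Delay = 0.0050 ms
Rounded to 2 dp = 0.01 ms

0.01


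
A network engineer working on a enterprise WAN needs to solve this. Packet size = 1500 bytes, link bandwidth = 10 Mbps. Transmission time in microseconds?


Given: packet = 1500 bytes, bandwidth = 10 Mbps
Packet in bits = 1500 * 8 = 12000 bits
Bandwidth = 10 * 10^6 = 10000000 bps
Time = 12000 / 10000000 seconds
Time in us = 12000 * 10^6 / 10000000 = 1200

1200


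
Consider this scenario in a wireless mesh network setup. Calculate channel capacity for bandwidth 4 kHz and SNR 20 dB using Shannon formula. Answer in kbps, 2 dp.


Given: B = 4 kHz, SNR = 20 dB
SNR linear = 10^(20/10) = 100
1 + SNR = 101
log2(101) = 6.6582114828
C = 4 * 1000 * 6.6582114828 = 26632.8459 bps
C = 26.632846 kbps -> 26.63 kbps (2 dp)

26.63


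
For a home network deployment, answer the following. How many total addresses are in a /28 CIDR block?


Given: CIDR prefix /28
Host bits = 32 - 28 = 4
Total addresses = 2^4 = 16

16


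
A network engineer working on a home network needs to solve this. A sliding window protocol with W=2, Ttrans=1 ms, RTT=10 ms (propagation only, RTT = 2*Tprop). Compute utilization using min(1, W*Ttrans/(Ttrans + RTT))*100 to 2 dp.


Given: W = 2, Ttrans = 1 ms, RTT = 10 ms (= 2 * Tprop, Tprop = 5 ms)
Cycle time = Ttrans + RTT = 1 + 10 = 11 ms (first packet sent until its ACK returns)
W * Ttrans = 2 * 1 = 2 ms of sending per cycle
W * Ttrans / (Ttrans + RTT) = 2 / 11 = 0.181818
U = min(1, 0.181818) = 0.181818
U% = 18.18%

18.18


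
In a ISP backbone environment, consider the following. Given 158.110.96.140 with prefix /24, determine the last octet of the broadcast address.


Given: IP = 158.110.96.140, prefix = /24
Host bits = 32 - 24 = 8
Network last octet = 140 AND mask = 0
Host part size = 2^8 - 1 = 255
Broadcast last octet = 0 OR 255 = 255

255


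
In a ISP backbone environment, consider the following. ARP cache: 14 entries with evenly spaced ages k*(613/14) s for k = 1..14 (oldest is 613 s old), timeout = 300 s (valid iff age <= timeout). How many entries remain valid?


Ages are k * 613/14 s for k = 1..14 (spacing = 43.7857 s).
Entry k is valid iff k * 613/14 <= 300 iff k <= 14 * 300 / 613 = 6.8515
n_valid = floor(6.8515) = 6
(n_stale = 14 - 6 = 8)

6


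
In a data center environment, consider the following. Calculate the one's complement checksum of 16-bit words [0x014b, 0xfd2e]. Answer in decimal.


Given words: [0x014b, 0xfd2e]
Step 1: Sum all words
Raw sum = 331 + 64814 = 65145
One's complement = ~65145 & 0xFFFF = 390

390


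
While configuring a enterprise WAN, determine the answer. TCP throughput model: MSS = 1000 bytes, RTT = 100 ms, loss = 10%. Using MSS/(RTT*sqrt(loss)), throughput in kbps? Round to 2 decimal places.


Given: MSS = 1000 bytes, RTT = 100 ms, loss = 10%
RTT in seconds = 100 / 1000 = 0.1
Loss rate = 10% = 0.1
sqrt(loss) = sqrt(0.1) = 0.316227766017
Throughput (bytes/s) = 1000 / (0.1 * 0.316227766017) = 31622.7766
Throughput (kbps) = 31622.7766 * 8 / 1000 = 252.982213 -> 252.98 kbps (2 dp)

252.98


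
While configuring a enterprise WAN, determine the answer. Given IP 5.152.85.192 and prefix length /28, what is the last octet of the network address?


Given: IP = 5.152.85.192, prefix = /28
Subnet mask = 255.255.255.240
Last octet of IP: 192
Last octet of mask: 240
Network last octet = 192 AND 240 = 192

192


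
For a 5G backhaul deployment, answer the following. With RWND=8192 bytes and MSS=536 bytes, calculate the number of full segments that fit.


Given: RWND = 8192 bytes, MSS = 536 bytes
Full segments = floor(RWND / MSS)
Full segments = floor(8192 / 536)
Full segments = floor(15.2836) = 15

15


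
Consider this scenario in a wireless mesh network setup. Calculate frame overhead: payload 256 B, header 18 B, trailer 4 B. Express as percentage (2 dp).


Given: payload = 256 B, header = 18 B, trailer = 4 B
Overhead bytes = header + trailer = 18 + 4 = 22
Total frame = payload + overhead = 256 + 22 = 278
Overhead % = 22 / 278 * 100 = 7.9137% -> 7.91% (2 dp)

7.91


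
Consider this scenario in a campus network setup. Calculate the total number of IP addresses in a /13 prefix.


Given: CIDR prefix /13
Host bits = 32 - 13 = 19
Total addresses = 2^19 = 524288

524288


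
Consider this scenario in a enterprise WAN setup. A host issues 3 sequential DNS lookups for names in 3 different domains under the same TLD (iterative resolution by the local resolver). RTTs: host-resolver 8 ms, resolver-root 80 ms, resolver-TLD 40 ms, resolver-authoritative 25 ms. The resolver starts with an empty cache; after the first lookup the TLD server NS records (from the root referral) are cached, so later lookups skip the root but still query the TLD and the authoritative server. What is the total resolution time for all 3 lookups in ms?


Lookup 1 (cold cache): local + root + TLD + auth = 8 + 80 + 40 + 25 = 153 ms
Lookups 2..3 (TLD NS cached -> skip root; new domain -> still ask TLD and auth): local + TLD + auth = 8 + 40 + 25 = 73 ms each
Remaining 2 lookups: 2 * 73 = 146 ms
Total = 153 + 146 = 299 ms

299


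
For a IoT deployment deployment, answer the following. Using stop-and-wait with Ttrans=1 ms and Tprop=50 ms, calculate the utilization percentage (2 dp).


Given: Ttrans = 1 ms, Tprop = 50 ms
RTT = 2 * Tprop = 2 * 50 = 100 ms
U = Ttrans / (Ttrans + RTT)
U = 1 / (1 + 100)
U = 1 / 101 = 0.009901
U% = 0.99%

0.99


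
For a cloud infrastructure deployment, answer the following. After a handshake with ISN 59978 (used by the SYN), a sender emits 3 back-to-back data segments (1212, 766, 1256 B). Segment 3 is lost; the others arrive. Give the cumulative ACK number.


SYN uses sequence number 59978; first data byte = ISN + 1 = 59979.
Segment 1: SEQ = 59979, len = 1212 B, covers [59979, 61190]
Segment 2: SEQ = 61191, len = 766 B, covers [61191, 61956]
Segment 3: SEQ = 61957, len = 1256 B, covers [61957, 63212] [LOST]
In-order data received: bytes [59979, 61956] (segments 1..2).
Segment 3 missing -> gap begins at byte 61957.
Cumulative ACK = next expected in-order byte = 59979 + 1212 + 766 = 61957

61957


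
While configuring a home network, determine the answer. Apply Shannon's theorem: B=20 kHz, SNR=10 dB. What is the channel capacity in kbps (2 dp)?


Given: B = 20 kHz, SNR = 10 dB
SNR linear = 10^(10/10) = 10
1 + SNR = 11
log2(11) = 3.4594316186
C = 20 * 1000 * 3.4594316186 = 69188.6324 bps
C = 69.188632 kbps -> 69.19 kbps (2 dp)

69.19


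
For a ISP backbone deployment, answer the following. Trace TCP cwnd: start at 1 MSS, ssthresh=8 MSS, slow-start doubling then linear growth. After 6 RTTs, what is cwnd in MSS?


RTT 0: cwnd = 1 MSS (initial)
RTT 1: cwnd = 2 MSS (slow start, doubled)
RTT 2: cwnd = 4 MSS (slow start, doubled)
RTT 3: cwnd = 8 MSS (slow start, doubled)
RTT 4: cwnd = 9 MSS (congestion avoidance, +1)
RTT 5: cwnd = 10 MSS (congestion avoidance, +1)
RTT 6: cwnd = 11 MSS (congestion avoidance, +1)

11


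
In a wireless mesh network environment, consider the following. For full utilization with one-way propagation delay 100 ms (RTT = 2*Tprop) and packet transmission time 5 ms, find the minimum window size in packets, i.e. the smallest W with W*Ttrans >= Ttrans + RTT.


Given: Ttrans = 5 ms, RTT = 200 ms (= 2 * Tprop, Tprop = 100 ms)
Time until first ACK returns = Ttrans + RTT = 5 + 200 = 205 ms
Need W * Ttrans >= Ttrans + RTT  ->  W >= (Ttrans + RTT) / Ttrans
(Ttrans + RTT) / Ttrans = 205 / 5 = 41
W_min = ceil(41) = 41

41


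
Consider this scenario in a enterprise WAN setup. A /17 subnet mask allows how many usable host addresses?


Given: subnet mask /17
Host bits = 32 - 17 = 15
Total addresses = 2^15 = 32768
Usable hosts = 32768 - 2 (network + broadcast) = 32766

32766


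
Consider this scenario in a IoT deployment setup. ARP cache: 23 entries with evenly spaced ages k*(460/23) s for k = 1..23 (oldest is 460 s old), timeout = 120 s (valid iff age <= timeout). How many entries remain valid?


Ages are k * 460/23 s for k = 1..23 (spacing = 20.0000 s).
Entry k is valid iff k * 460/23 <= 120 iff k <= 23 * 120 / 460 = 6.0000
n_valid = floor(6.0000) = 6
(n_stale = 23 - 6 = 17)

6


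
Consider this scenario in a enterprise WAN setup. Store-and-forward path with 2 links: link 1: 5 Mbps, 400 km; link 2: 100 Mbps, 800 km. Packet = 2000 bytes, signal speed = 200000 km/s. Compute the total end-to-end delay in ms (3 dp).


Packet = 2000 bytes = 16000 bits. Store-and-forward: sum (t_trans + t_prop) per link.
Link 1: t_trans = 16000/(5*10^6) s = 3.2000 ms; t_prop = 400/200000 s = 2.0000 ms; subtotal = 5.2000 ms
Link 2: t_trans = 16000/(100*10^6) s = 0.1600 ms; t_prop = 800/200000 s = 4.0000 ms; subtotal = 4.1600 ms
End-to-end = 5.2000 + 4.1600 = 9.3600 ms -> 9.360 ms (3 dp)

9.360


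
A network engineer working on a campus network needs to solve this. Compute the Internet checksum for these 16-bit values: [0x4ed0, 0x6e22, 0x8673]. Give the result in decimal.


Given words: [0x4ed0, 0x6e22, 0x8673]
Step 1: Sum all words
Raw sum = 20176 + 28194 + 34419 = 82789
Step 2: Fold carry: (17253 + 1) = 17254
One's complement = ~17254 & 0xFFFF = 48281

48281


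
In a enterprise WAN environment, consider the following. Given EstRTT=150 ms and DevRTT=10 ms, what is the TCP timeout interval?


Given: EstRTT = 150 ms, DevRTT = 10 ms
Timeout = EstRTT + 4 * DevRTT
4 * DevRTT = 4 * 10 = 40
Timeout = 150 + 40 = 190 ms

190


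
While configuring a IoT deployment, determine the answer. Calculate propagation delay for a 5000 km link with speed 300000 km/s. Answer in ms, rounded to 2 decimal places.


Given: distance = 5000 km, speed = 300000 km/s
Delay = distance / speed = 5000 / 300000 seconds
Delay in ms = 5000 * 1000 / 300000
Delay = 16.6667 ms
Rounded to 2 dp = 16.67 ms

16.67


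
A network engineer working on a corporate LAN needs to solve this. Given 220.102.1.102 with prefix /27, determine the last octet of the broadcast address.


Given: IP = 220.102.1.102, prefix = /27
Host bits = 32 - 27 = 5
Network last octet = 102 AND mask = 96
Host part size = 2^5 - 1 = 31
Broadcast last octet = 96 OR 31 = 127

127


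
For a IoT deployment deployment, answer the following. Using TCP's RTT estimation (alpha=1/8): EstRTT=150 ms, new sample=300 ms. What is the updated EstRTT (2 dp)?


Given: EstRTT = 150 ms, SampleRTT = 300 ms, alpha = 1/8
New EstRTT = (1 - alpha) * EstRTT + alpha * SampleRTT
(7/8) * 150 = 131.25
(1/8) * 300 = 37.5
New EstRTT = 131.25 + 37.5 = 168.75 ms -> 168.75 ms (2 dp)

168.75


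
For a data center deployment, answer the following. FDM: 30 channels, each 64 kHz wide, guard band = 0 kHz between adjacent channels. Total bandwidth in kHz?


Given: 30 channels, 64 kHz each, guard = 0 kHz
Channel bandwidth = 30 * 64 = 1920 kHz
Guard bands = 29 gaps * 0 kHz = 0 kHz
Total = 1920 + 0 = 1920 kHz

1920


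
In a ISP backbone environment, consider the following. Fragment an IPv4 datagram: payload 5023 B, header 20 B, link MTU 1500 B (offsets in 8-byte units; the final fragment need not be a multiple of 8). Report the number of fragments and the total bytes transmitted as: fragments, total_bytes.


Max data per non-final fragment = floor((MTU - header)/8)*8 = floor((1500 - 20)/8)*8 = floor(1480/8)*8 = 1480 B
Final fragment needs no 8-byte alignment: it can carry up to MTU - header = 1480 B
Non-final fragments needed = ceil((payload - 1480) / 1480) = ceil(3543/1480) = ceil(2.3939) = 3
Number of fragments = 3 + 1 = 4
Fragment sizes (data): 3 * 1480 B + 583 B (last, 583 <= 1480 OK)
Total bytes sent = payload + n_frags * header = 5023 + 4*20 = 5023 + 80 = 5103 B

4, 5103


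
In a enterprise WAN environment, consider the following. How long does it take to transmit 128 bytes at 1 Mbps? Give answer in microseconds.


Given: packet = 128 bytes, bandwidth = 1 Mbps
Packet in bits = 128 * 8 = 1024 bits
Bandwidth = 1 * 10^6 = 1000000 bps
Time = 1024 / 1000000 seconds
Time in us = 1024 * 10^6 / 1000000 = 1024

1024


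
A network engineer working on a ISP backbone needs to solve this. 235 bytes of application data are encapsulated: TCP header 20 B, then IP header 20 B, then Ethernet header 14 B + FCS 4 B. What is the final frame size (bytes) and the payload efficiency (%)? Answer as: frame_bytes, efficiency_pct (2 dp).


TCP segment = 235 + 20 = 255 B
IP packet = 255 + 20 = 275 B
Ethernet frame = 275 + 14 + 4 = 293 B
Efficiency = app / frame = 235 / 293 = 0.802048 = 80.2048% -> 80.20% (2 dp)

293, 80.20


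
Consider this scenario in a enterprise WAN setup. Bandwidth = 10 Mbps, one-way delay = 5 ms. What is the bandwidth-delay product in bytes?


Given: bandwidth = 10 Mbps, delay = 5 ms
BDP in bits = 10 * 10^6 * 5 / 1000
BDP in bits = 50000
BDP in bytes = 50000 / 8 = 6250

6250


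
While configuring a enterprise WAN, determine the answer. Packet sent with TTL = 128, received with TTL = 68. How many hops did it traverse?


Given: initial TTL = 128, received TTL = 68
Hops = initial TTL - received TTL
Hops = 128 - 68 = 60

60


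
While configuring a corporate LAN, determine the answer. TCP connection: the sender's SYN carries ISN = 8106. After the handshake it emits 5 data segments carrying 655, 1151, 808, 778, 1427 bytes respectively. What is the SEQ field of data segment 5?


The SYN occupies sequence number ISN = 8106, so the first data byte is ISN + 1 = 8107.
SEQ of data segment i = (ISN + 1) + sum of payload sizes of segments 1..i-1.
Segment 1: SEQ = 8107, payload = 655 bytes
Segment 2: SEQ = 8762, payload = 1151 bytes
Segment 3: SEQ = 9913, payload = 808 bytes
Segment 4: SEQ = 10721, payload = 778 bytes
Segment 5: SEQ = 11499, payload = 1427 bytes
SEQ of segment 5 = 8107 + 655 + 1151 + 808 + 778 = 11499

11499


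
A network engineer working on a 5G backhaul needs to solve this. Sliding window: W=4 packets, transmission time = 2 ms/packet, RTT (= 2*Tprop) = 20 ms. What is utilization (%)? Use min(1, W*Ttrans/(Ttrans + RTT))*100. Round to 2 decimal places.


Given: W = 4, Ttrans = 2 ms, RTT = 20 ms (= 2 * Tprop, Tprop = 10 ms)
Cycle time = Ttrans + RTT = 2 + 20 = 22 ms (first packet sent until its ACK returns)
W * Ttrans = 4 * 2 = 8 ms of sending per cycle
W * Ttrans / (Ttrans + RTT) = 8 / 22 = 0.363636
U = min(1, 0.363636) = 0.363636
U% = 36.36%

36.36


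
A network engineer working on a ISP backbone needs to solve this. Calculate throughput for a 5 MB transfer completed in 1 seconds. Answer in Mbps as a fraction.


Given: file = 5 MB, time = 1 s
File in Mb = 5 * 8 = 40 Mb
Throughput = 40 / 1 Mbps
Throughput = 40 Mbps

40


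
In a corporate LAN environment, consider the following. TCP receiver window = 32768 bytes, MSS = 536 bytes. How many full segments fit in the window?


Given: RWND = 32768 bytes, MSS = 536 bytes
Full segments = floor(RWND / MSS)
Full segments = floor(32768 / 536)
Full segments = floor(61.1343) = 61

61


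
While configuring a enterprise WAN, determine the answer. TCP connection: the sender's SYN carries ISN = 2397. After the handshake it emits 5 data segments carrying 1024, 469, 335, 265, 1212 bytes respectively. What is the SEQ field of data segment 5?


The SYN occupies sequence number ISN = 2397, so the first data byte is ISN + 1 = 2398.
SEQ of data segment i = (ISN + 1) + sum of payload sizes of segments 1..i-1.
Segment 1: SEQ = 2398, payload = 1024 bytes
Segment 2: SEQ = 3422, payload = 469 bytes
Segment 3: SEQ = 3891, payload = 335 bytes
Segment 4: SEQ = 4226, payload = 265 bytes
Segment 5: SEQ = 4491, payload = 1212 bytes
SEQ of segment 5 = 2398 + 1024 + 469 + 335 + 265 = 4491

4491


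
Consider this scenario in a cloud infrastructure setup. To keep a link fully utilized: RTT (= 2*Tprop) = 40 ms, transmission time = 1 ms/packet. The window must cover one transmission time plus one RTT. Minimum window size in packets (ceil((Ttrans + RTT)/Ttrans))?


Given: Ttrans = 1 ms, RTT = 40 ms (= 2 * Tprop, Tprop = 20 ms)
Time until first ACK returns = Ttrans + RTT = 1 + 40 = 41 ms
Need W * Ttrans >= Ttrans + RTT  ->  W >= (Ttrans + RTT) / Ttrans
(Ttrans + RTT) / Ttrans = 41 / 1 = 41
W_min = ceil(41) = 41

41


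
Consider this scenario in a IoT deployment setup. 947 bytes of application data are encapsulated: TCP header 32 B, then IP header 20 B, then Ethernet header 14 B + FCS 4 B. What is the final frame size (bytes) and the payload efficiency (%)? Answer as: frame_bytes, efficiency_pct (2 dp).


TCP segment = 947 + 32 = 979 B
IP packet = 979 + 20 = 999 B
Ethernet frame = 999 + 14 + 4 = 1017 B
Efficiency = app / frame = 947 / 1017 = 0.931170 = 93.1170% -> 93.12% (2 dp)

1017, 93.12


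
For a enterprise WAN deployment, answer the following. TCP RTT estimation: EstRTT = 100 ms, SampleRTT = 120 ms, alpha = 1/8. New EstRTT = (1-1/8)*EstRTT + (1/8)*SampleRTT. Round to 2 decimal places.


Given: EstRTT = 100 ms, SampleRTT = 120 ms, alpha = 1/8
New EstRTT = (1 - alpha) * EstRTT + alpha * SampleRTT
(7/8) * 100 = 87.5
(1/8) * 120 = 15
New EstRTT = 87.5 + 15 = 102.5 ms -> 102.50 ms (2 dp)

102.50


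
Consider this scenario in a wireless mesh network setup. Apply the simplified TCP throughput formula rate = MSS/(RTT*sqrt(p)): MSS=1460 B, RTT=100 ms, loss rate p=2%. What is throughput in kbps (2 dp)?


Given: MSS = 1460 bytes, RTT = 100 ms, loss = 2%
RTT in seconds = 100 / 1000 = 0.1
Loss rate = 2% = 0.02
sqrt(loss) = sqrt(0.02) = 0.141421356237
Throughput (bytes/s) = 1460 / (0.1 * 0.141421356237) = 103237.5901
Throughput (kbps) = 103237.5901 * 8 / 1000 = 825.900720 -> 825.90 kbps (2 dp)

825.90


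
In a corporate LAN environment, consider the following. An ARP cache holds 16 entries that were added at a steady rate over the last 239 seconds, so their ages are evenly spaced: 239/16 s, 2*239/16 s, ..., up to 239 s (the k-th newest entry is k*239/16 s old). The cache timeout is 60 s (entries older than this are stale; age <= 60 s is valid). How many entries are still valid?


Ages are k * 239/16 s for k = 1..16 (spacing = 14.9375 s).
Entry k is valid iff k * 239/16 <= 60 iff k <= 16 * 60 / 239 = 4.0167
n_valid = floor(4.0167) = 4
(n_stale = 16 - 4 = 12)

4


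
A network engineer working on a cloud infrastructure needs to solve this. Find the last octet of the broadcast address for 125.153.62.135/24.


Given: IP = 125.153.62.135, prefix = /24
Host bits = 32 - 24 = 8
Network last octet = 135 AND mask = 0
Host part size = 2^8 - 1 = 255
Broadcast last octet = 0 OR 255 = 255

255


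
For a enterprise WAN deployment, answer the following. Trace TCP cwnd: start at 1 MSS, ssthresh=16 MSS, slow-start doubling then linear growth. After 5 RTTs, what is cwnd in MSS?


RTT 0: cwnd = 1 MSS (initial)
RTT 1: cwnd = 2 MSS (slow start, doubled)
RTT 2: cwnd = 4 MSS (slow start, doubled)
RTT 3: cwnd = 8 MSS (slow start, doubled)
RTT 4: cwnd = 16 MSS (slow start, doubled)
RTT 5: cwnd = 17 MSS (congestion avoidance, +1)

17


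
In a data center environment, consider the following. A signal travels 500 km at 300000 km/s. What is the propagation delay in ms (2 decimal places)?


Given: distance = 500 km, speed = 300000 km/s
Delay = distance / speed = 500 / 300000 seconds
Delay in ms = 500 * 1000 / 300000
Delay = 1.6667 ms
Rounded to 2 dp = 1.67 ms

1.67


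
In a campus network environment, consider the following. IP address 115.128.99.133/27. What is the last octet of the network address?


Given: IP = 115.128.99.133, prefix = /27
Subnet mask = 255.255.255.224
Last octet of IP: 133
Last octet of mask: 224
Network last octet = 133 AND 224 = 128

128


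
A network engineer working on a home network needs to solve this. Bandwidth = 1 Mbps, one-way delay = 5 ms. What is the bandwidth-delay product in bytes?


Given: bandwidth = 1 Mbps, delay = 5 ms
BDP in bits = 1 * 10^6 * 5 / 1000
BDP in bits = 5000
BDP in bytes = 5000 / 8 = 625

625


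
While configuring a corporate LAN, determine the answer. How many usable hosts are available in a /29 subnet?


Given: subnet mask /29
Host bits = 32 - 29 = 3
Total addresses = 2^3 = 8
Usable hosts = 8 - 2 (network + broadcast) = 6

6


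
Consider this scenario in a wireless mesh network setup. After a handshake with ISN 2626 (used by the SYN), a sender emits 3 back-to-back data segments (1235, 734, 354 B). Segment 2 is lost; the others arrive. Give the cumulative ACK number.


SYN uses sequence number 2626; first data byte = ISN + 1 = 2627.
Segment 1: SEQ = 2627, len = 1235 B, covers [2627, 3861]
Segment 2: SEQ = 3862, len = 734 B, covers [3862, 4595] [LOST]
Segment 3: SEQ = 4596, len = 354 B, covers [4596, 4949]
In-order data received: bytes [2627, 3861] (segments 1..1).
Segment 2 missing -> gap begins at byte 3862; later segments buffered out of order.
Cumulative ACK = next expected in-order byte = 2627 + 1235 = 3862

3862


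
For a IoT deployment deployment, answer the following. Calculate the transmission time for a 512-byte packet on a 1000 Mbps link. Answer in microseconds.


Given: packet = 512 bytes, bandwidth = 1000 Mbps
Packet in bits = 512 * 8 = 4096 bits
Bandwidth = 1000 * 10^6 = 1000000000 bps
Time = 4096 / 1000000000 seconds
Time in us = 4096 * 10^6 / 1000000000 = 4.096

4.096


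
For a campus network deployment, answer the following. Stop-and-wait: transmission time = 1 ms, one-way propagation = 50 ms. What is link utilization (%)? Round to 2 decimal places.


Given: Ttrans = 1 ms, Tprop = 50 ms
RTT = 2 * Tprop = 2 * 50 = 100 ms
U = Ttrans / (Ttrans + RTT)
U = 1 / (1 + 100)
U = 1 / 101 = 0.009901
U% = 0.99%

0.99


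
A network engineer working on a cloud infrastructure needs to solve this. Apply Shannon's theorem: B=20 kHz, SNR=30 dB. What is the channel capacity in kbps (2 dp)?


Given: B = 20 kHz, SNR = 30 dB
SNR linear = 10^(30/10) = 1000
1 + SNR = 1001
log2(1001) = 9.9672262588
C = 20 * 1000 * 9.9672262588 = 199344.5252 bps
C = 199.344525 kbps -> 199.34 kbps (2 dp)

199.34


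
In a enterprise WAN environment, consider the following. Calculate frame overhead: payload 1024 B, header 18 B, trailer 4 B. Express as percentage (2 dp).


Given: payload = 1024 B, header = 18 B, trailer = 4 B
Overhead bytes = header + trailer = 18 + 4 = 22
Total frame = payload + overhead = 1024 + 22 = 1046
Overhead % = 22 / 1046 * 100 = 2.1033% -> 2.10% (2 dp)

2.10


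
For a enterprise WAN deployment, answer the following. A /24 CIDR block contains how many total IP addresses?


Given: CIDR prefix /24
Host bits = 32 - 24 = 8
Total addresses = 2^8 = 256

256


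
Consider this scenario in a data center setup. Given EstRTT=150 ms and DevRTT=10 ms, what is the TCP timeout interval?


Given: EstRTT = 150 ms, DevRTT = 10 ms
Timeout = EstRTT + 4 * DevRTT
4 * DevRTT = 4 * 10 = 40
Timeout = 150 + 40 = 190 ms

190


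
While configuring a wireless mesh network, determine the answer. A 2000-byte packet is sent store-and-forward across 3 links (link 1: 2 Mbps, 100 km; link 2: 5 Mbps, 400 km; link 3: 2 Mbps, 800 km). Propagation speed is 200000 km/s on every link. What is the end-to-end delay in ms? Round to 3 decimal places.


Packet = 2000 bytes = 16000 bits. Store-and-forward: sum (t_trans + t_prop) per link.
Link 1: t_trans = 16000/(2*10^6) s = 8.0000 ms; t_prop = 100/200000 s = 0.5000 ms; subtotal = 8.5000 ms
Link 2: t_trans = 16000/(5*10^6) s = 3.2000 ms; t_prop = 400/200000 s = 2.0000 ms; subtotal = 5.2000 ms
Link 3: t_trans = 16000/(2*10^6) s = 8.0000 ms; t_prop = 800/200000 s = 4.0000 ms; subtotal = 12.0000 ms
End-to-end = 8.5000 + 5.2000 + 12.0000 = 25.7000 ms -> 25.700 ms (3 dp)

25.700


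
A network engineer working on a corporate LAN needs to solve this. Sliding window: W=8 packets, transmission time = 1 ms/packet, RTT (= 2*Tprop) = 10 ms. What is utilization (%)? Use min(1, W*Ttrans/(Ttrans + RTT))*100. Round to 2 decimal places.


Given: W = 8, Ttrans = 1 ms, RTT = 10 ms (= 2 * Tprop, Tprop = 5 ms)
Cycle time = Ttrans + RTT = 1 + 10 = 11 ms (first packet sent until its ACK returns)
W * Ttrans = 8 * 1 = 8 ms of sending per cycle
W * Ttrans / (Ttrans + RTT) = 8 / 11 = 0.727273
U = min(1, 0.727273) = 0.727273
U% = 72.73%

72.73


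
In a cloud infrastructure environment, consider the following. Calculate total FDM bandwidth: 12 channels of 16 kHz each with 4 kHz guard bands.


Given: 12 channels, 16 kHz each, guard = 4 kHz
Channel bandwidth = 12 * 16 = 192 kHz
Guard bands = 11 gaps * 4 kHz = 44 kHz
Total = 192 + 44 = 236 kHz

236


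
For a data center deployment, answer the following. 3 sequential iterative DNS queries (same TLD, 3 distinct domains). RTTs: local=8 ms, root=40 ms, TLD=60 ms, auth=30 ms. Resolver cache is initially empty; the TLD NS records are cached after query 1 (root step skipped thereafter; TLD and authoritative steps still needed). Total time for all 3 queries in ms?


Lookup 1 (cold cache): local + root + TLD + auth = 8 + 40 + 60 + 30 = 138 ms
Lookups 2..3 (TLD NS cached -> skip root; new domain -> still ask TLD and auth): local + TLD + auth = 8 + 60 + 30 = 98 ms each
Remaining 2 lookups: 2 * 98 = 196 ms
Total = 138 + 196 = 334 ms

334


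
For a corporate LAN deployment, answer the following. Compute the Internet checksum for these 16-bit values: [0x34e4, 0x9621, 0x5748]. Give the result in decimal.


Given words: [0x34e4, 0x9621, 0x5748]
Step 1: Sum all words
Raw sum = 13540 + 38433 + 22344 = 74317
Step 2: Fold carry: (8781 + 1) = 8782
One's complement = ~8782 & 0xFFFF = 56753

56753


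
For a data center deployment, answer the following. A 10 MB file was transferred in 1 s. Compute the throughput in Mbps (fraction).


Given: file = 10 MB, time = 1 s
File in Mb = 10 * 8 = 80 Mb
Throughput = 80 / 1 Mbps
Throughput = 80 Mbps

80


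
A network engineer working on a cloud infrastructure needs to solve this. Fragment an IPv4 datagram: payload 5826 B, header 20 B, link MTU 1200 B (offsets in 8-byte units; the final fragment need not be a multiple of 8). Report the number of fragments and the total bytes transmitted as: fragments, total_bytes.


Max data per non-final fragment = floor((MTU - header)/8)*8 = floor((1200 - 20)/8)*8 = floor(1180/8)*8 = 1176 B
Final fragment needs no 8-byte alignment: it can carry up to MTU - header = 1180 B
Non-final fragments needed = ceil((payload - 1180) / 1176) = ceil(4646/1176) = ceil(3.9507) = 4
Number of fragments = 4 + 1 = 5
Fragment sizes (data): 4 * 1176 B + 1122 B (last, 1122 <= 1180 OK)
Total bytes sent = payload + n_frags * header = 5826 + 5*20 = 5826 + 100 = 5926 B

5, 5926


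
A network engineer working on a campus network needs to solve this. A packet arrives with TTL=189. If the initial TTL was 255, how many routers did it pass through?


Given: initial TTL = 255, received TTL = 189
Hops = initial TTL - received TTL
Hops = 255 - 189 = 66

66


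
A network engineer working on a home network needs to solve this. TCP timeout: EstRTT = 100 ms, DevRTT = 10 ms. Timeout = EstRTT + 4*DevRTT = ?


Given: EstRTT = 100 ms, DevRTT = 10 ms
Timeout = EstRTT + 4 * DevRTT
4 * DevRTT = 4 * 10 = 40
Timeout = 100 + 40 = 140 ms

140


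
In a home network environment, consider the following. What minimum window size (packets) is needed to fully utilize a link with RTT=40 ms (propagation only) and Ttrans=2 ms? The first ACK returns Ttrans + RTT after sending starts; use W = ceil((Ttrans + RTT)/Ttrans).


Given: Ttrans = 2 ms, RTT = 40 ms (= 2 * Tprop, Tprop = 20 ms)
Time until first ACK returns = Ttrans + RTT = 2 + 40 = 42 ms
Need W * Ttrans >= Ttrans + RTT  ->  W >= (Ttrans + RTT) / Ttrans
(Ttrans + RTT) / Ttrans = 42 / 2 = 21
W_min = ceil(21) = 21

21


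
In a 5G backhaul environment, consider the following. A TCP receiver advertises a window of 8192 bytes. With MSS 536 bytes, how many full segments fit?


Given: RWND = 8192 bytes, MSS = 536 bytes
Full segments = floor(RWND / MSS)
Full segments = floor(8192 / 536)
Full segments = floor(15.2836) = 15

15


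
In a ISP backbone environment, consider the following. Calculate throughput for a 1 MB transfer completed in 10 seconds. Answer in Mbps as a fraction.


Given: file = 1 MB, time = 10 s
File in Mb = 1 * 8 = 8 Mb
Throughput = 8 / 10 Mbps
Throughput = 4/5 Mbps

4/5


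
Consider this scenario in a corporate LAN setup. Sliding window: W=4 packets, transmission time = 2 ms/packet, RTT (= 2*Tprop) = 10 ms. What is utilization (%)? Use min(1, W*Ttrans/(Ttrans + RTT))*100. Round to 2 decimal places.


Given: W = 4, Ttrans = 2 ms, RTT = 10 ms (= 2 * Tprop, Tprop = 5 ms)
Cycle time = Ttrans + RTT = 2 + 10 = 12 ms (first packet sent until its ACK returns)
W * Ttrans = 4 * 2 = 8 ms of sending per cycle
W * Ttrans / (Ttrans + RTT) = 8 / 12 = 0.666667
U = min(1, 0.666667) = 0.666667
U% = 66.67%

66.67


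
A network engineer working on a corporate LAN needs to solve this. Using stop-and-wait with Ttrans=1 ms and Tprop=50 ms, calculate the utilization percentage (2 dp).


Given: Ttrans = 1 ms, Tprop = 50 ms
RTT = 2 * Tprop = 2 * 50 = 100 ms
U = Ttrans / (Ttrans + RTT)
U = 1 / (1 + 100)
U = 1 / 101 = 0.009901
U% = 0.99%

0.99


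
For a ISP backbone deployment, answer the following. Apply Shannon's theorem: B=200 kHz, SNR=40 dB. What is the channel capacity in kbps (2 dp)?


Given: B = 200 kHz, SNR = 40 dB
SNR linear = 10^(40/10) = 10000
1 + SNR = 10001
log2(10001) = 13.2878566418
C = 200 * 1000 * 13.2878566418 = 2657571.3284 bps
C = 2657.571328 kbps -> 2657.57 kbps (2 dp)

2657.57


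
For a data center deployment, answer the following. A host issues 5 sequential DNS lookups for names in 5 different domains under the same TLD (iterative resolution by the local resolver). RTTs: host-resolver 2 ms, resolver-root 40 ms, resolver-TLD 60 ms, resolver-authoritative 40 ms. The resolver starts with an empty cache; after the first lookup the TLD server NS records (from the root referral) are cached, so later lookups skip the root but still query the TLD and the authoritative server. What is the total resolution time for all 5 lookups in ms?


Lookup 1 (cold cache): local + root + TLD + auth = 2 + 40 + 60 + 40 = 142 ms
Lookups 2..5 (TLD NS cached -> skip root; new domain -> still ask TLD and auth): local + TLD + auth = 2 + 60 + 40 = 102 ms each
Remaining 4 lookups: 4 * 102 = 408 ms
Total = 142 + 408 = 550 ms

550


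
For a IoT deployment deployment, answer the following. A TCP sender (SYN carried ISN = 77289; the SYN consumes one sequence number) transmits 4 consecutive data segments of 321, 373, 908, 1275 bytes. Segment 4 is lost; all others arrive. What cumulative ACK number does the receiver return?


SYN uses sequence number 77289; first data byte = ISN + 1 = 77290.
Segment 1: SEQ = 77290, len = 321 B, covers [77290, 77610]
Segment 2: SEQ = 77611, len = 373 B, covers [77611, 77983]
Segment 3: SEQ = 77984, len = 908 B, covers [77984, 78891]
Segment 4: SEQ = 78892, len = 1275 B, covers [78892, 80166] [LOST]
In-order data received: bytes [77290, 78891] (segments 1..3).
Segment 4 missing -> gap begins at byte 78892.
Cumulative ACK = next expected in-order byte = 77290 + 321 + 373 + 908 = 78892

78892


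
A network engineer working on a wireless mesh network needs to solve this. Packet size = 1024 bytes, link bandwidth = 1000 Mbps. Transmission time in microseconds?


Given: packet = 1024 bytes, bandwidth = 1000 Mbps
Packet in bits = 1024 * 8 = 8192 bits
Bandwidth = 1000 * 10^6 = 1000000000 bps
Time = 8192 / 1000000000 seconds
Time in us = 8192 * 10^6 / 1000000000 = 8.192

8.192


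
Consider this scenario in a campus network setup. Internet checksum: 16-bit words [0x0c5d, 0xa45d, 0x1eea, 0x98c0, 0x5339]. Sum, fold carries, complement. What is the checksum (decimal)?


Given words: [0x0c5d, 0xa45d, 0x1eea, 0x98c0, 0x5339]
Step 1: Sum all words
Raw sum = 3165 + 42077 + 7914 + 39104 + 21305 = 113565
Step 2: Fold carry: (48029 + 1) = 48030
One's complement = ~48030 & 0xFFFF = 17505

17505


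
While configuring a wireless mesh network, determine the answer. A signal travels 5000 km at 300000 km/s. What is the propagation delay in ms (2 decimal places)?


Given: distance = 5000 km, speed = 300000 km/s
Delay = distance / speed = 5000 / 300000 seconds
Delay in ms = 5000 * 1000 / 300000
Delay = 16.6667 ms
Rounded to 2 dp = 16.67 ms

16.67
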